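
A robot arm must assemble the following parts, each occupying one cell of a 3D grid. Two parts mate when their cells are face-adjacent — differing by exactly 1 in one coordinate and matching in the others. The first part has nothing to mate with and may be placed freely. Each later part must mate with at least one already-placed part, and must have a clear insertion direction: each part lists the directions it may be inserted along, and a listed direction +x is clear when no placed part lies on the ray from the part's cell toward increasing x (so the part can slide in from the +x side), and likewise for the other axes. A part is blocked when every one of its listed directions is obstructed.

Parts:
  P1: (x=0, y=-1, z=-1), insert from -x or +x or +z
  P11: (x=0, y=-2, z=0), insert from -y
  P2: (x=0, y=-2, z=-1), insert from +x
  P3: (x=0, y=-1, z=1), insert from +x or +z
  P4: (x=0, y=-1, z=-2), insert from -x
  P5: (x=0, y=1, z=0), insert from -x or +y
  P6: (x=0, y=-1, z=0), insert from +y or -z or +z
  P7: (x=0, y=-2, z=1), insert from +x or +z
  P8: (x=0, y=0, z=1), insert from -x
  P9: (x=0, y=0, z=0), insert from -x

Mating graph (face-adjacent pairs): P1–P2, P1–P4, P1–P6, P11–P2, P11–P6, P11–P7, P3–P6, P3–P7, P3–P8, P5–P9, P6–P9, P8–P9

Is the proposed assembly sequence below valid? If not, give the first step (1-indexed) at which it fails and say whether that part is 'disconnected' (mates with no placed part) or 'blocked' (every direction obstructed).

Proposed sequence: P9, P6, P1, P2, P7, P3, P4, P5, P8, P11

1. P9@(0, 0, 0) [-x clear] — {P9}
2. P6@(0, -1, 0) [-z clear] — {P6, P9}
3. P1@(0, -1, -1) [-x clear] — {P1, P6, P9}
4. P2@(0, -2, -1) [+x clear] — {P1, P2, P6, P9}
5. P7@(0, -2, 1) — no placed neighbour ⇒ disconnected

Invalid at step 5 (disconnected)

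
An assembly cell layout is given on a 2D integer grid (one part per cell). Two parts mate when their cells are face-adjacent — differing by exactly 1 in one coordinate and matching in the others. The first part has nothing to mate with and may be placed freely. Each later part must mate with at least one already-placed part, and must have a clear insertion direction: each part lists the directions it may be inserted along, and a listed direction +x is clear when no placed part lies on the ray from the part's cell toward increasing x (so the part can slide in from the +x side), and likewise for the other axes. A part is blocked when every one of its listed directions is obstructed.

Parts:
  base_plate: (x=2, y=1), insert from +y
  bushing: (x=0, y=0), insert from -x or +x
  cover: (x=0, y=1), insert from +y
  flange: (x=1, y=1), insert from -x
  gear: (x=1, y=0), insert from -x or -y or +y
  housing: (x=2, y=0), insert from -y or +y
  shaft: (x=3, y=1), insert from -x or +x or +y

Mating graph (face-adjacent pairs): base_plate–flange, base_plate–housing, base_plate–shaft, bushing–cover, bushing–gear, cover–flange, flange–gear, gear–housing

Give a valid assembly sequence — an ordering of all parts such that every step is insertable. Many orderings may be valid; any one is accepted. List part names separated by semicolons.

1. shaft@(3, 1) [-x clear] — {shaft}
2. base_plate@(2, 1) [+y clear] — {base_plate, shaft}
3. housing@(2, 0) [-y clear] — {base_plate, housing, shaft}
4. gear@(1, 0) [-x clear] — {base_plate, gear, housing, shaft}
5. bushing@(0, 0) [-x clear] — {base_plate, bushing, gear, housing, shaft}
6. flange@(1, 1) [-x clear] — {base_plate, bushing, flange, gear, housing, shaft}
7. cover@(0, 1) [+y clear] — {base_plate, bushing, cover, flange, gear, housing, shaft}

shaft; base_plate; housing; gear; bushing; flange; cover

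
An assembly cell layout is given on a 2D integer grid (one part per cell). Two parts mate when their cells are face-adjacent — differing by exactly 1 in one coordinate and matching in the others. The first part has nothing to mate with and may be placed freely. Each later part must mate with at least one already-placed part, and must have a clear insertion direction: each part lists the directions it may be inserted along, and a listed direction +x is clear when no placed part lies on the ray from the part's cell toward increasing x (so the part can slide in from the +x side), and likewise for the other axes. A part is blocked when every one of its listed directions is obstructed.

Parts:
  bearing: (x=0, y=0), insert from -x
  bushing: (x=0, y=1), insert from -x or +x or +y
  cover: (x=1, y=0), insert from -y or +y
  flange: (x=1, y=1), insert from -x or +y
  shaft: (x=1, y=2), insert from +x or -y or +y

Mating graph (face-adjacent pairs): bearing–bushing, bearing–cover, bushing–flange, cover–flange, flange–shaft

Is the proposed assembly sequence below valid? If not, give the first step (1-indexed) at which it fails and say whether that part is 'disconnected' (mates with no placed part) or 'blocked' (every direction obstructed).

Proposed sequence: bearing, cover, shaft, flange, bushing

1. bearing@(0, 0) [-x clear] — {bearing}
2. cover@(1, 0) [-y clear] — {bearing, cover}
3. shaft@(1, 2) — no placed neighbour ⇒ disconnected

Invalid at step 3 (disconnected)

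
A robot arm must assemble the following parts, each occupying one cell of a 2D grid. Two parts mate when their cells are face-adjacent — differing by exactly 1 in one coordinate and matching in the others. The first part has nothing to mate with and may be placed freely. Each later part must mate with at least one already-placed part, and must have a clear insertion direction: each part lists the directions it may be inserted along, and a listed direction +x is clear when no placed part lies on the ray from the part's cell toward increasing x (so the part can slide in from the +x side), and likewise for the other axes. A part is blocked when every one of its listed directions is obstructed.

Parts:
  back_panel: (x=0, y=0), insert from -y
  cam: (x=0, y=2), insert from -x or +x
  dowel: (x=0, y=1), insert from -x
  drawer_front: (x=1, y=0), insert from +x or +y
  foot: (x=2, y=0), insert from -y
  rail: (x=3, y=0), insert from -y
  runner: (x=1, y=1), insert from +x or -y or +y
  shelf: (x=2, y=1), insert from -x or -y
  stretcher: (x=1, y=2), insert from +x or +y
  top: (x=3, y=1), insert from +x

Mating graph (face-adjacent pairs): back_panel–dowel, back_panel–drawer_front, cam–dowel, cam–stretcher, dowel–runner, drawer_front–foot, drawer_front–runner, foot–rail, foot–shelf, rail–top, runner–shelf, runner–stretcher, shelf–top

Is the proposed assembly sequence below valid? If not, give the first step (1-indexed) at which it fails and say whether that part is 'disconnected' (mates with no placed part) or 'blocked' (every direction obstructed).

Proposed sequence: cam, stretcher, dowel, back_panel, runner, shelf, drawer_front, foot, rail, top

1. cam@(0, 2) [-x clear] — {cam}
2. stretcher@(1, 2) [+x clear] — {cam, stretcher}
3. dowel@(0, 1) [-x clear] — {cam, dowel, stretcher}
4. back_panel@(0, 0) [-y clear] — {back_panel, cam, dowel, stretcher}
5. runner@(1, 1) [+x clear] — {back_panel, cam, dowel, runner, stretcher}
6. shelf@(2, 1) [-y clear] — {back_panel, cam, dowel, runner, shelf, stretcher}
7. drawer_front@(1, 0) [+x clear] — {back_panel, cam, dowel, drawer_front, runner, shelf, stretcher}
8. foot@(2, 0) [-y clear] — {back_panel, cam, dowel, drawer_front, foot, runner, shelf, stretcher}
9. rail@(3, 0) [-y clear] — {back_panel, cam, dowel, drawer_front, foot, rail, runner, shelf, stretcher}
10. top@(3, 1) [+x clear] — {back_panel, cam, dowel, drawer_front, foot, rail, runner, shelf, stretcher, top}

Valid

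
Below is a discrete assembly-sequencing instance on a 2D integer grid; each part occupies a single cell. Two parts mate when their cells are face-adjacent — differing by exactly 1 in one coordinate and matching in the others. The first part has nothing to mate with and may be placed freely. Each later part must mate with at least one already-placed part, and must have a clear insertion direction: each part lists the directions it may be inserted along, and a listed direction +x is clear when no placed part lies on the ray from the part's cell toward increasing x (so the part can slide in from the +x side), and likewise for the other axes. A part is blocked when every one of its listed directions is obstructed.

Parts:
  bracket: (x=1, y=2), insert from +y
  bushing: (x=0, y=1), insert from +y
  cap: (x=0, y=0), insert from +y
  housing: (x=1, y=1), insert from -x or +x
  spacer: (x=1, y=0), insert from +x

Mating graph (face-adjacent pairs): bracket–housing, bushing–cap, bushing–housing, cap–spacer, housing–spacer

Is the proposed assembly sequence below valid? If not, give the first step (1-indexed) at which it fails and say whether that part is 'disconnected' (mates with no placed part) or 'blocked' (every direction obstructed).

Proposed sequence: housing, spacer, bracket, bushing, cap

1. housing@(1, 1) [-x clear] — {housing}
2. spacer@(1, 0) [+x clear] — {housing, spacer}
3. bracket@(1, 2) [+y clear] — {bracket, housing, spacer}
4. bushing@(0, 1) [+y clear] — {bracket, bushing, housing, spacer}
5. cap@(0, 0) — +y all obstructed ⇒ blocked

Invalid at step 5 (blocked)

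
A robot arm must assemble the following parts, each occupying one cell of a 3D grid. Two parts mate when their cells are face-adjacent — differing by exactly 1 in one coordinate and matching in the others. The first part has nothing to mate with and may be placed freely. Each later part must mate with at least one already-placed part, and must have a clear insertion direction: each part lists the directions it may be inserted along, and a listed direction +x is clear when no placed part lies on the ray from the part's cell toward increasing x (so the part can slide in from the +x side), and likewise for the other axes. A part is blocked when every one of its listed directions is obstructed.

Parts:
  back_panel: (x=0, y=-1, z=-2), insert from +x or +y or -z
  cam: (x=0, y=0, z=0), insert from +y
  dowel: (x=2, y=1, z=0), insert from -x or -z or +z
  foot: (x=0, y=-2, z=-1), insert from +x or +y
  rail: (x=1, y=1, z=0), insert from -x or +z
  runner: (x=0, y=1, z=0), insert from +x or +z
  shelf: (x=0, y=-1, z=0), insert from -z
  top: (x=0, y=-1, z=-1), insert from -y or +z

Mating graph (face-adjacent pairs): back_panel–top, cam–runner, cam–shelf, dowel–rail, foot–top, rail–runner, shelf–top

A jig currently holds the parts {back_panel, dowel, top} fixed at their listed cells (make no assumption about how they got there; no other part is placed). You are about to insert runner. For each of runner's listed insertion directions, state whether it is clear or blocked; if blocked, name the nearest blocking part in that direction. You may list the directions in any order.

+x: nearest on ray is dowel@(2, 1, 0) ⇒ blocked
+z: ray from runner(0, 1, 0) has no placed part ⇒ clear

+x: blocked by dowel; +z: clear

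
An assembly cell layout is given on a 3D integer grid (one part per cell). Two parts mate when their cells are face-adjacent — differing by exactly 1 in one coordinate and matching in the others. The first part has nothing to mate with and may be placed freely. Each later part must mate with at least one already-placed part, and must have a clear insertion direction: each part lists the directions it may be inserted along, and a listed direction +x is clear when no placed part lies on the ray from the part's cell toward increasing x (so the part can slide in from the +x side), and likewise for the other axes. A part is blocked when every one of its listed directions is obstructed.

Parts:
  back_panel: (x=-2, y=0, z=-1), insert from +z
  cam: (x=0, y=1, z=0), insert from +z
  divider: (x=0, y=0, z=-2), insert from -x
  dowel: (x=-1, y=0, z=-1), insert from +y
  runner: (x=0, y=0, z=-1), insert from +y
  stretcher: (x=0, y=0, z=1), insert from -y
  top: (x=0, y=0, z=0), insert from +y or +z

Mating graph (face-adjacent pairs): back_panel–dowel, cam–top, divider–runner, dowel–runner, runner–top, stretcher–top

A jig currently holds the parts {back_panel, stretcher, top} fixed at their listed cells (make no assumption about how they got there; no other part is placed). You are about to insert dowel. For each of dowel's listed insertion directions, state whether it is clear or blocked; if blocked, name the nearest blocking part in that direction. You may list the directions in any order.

+y: clear

+y: ray from dowel(-1, 0, -1) has no placed part ⇒ clear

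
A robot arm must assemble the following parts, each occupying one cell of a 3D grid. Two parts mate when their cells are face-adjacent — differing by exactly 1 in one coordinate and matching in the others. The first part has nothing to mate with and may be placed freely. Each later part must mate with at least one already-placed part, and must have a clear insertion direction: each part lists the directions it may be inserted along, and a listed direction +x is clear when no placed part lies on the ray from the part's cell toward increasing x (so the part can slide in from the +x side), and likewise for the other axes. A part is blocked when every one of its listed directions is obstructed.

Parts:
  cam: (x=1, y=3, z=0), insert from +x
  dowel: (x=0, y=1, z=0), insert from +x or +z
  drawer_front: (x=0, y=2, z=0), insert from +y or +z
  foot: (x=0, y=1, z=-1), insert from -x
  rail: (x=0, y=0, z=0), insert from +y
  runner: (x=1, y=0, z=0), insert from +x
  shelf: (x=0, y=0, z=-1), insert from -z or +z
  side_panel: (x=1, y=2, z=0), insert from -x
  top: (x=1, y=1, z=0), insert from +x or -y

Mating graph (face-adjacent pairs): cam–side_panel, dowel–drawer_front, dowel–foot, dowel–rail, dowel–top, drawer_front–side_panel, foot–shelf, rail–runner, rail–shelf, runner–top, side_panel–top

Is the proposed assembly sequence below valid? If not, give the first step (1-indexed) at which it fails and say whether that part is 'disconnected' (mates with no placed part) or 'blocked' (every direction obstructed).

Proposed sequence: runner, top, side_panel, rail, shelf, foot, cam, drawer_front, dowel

1. runner@(1, 0, 0) [+x clear] — {runner}
2. top@(1, 1, 0) [+x clear] — {runner, top}
3. side_panel@(1, 2, 0) [-x clear] — {runner, side_panel, top}
4. rail@(0, 0, 0) [+y clear] — {rail, runner, side_panel, top}
5. shelf@(0, 0, -1) [-z clear] — {rail, runner, shelf, side_panel, top}
6. foot@(0, 1, -1) [-x clear] — {foot, rail, runner, shelf, side_panel, top}
7. cam@(1, 3, 0) [+x clear] — {cam, foot, rail, runner, shelf, side_panel, top}
8. drawer_front@(0, 2, 0) [+y clear] — {cam, drawer_front, foot, rail, runner, shelf, side_panel, top}
9. dowel@(0, 1, 0) [+z clear] — {cam, dowel, drawer_front, foot, rail, runner, shelf, side_panel, top}

Valid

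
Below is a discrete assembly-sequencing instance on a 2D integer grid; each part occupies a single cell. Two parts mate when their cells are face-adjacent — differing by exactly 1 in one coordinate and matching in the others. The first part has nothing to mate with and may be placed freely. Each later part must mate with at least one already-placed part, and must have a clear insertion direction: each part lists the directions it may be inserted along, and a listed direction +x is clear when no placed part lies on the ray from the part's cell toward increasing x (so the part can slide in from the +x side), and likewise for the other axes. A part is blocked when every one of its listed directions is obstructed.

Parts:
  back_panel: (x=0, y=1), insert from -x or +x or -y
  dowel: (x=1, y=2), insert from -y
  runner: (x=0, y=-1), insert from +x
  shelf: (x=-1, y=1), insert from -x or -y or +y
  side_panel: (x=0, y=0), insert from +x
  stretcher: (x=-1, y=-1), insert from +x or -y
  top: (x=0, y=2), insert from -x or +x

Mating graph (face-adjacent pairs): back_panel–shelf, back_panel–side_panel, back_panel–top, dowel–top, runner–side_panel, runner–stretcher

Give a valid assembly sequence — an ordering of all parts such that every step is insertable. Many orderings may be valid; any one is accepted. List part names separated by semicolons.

side_panel; back_panel; shelf; runner; top; dowel; stretcher

1. side_panel@(0, 0) [+x clear] — {side_panel}
2. back_panel@(0, 1) [-x clear] — {back_panel, side_panel}
3. shelf@(-1, 1) [-x clear] — {back_panel, shelf, side_panel}
4. runner@(0, -1) [+x clear] — {back_panel, runner, shelf, side_panel}
5. top@(0, 2) [-x clear] — {back_panel, runner, shelf, side_panel, top}
6. dowel@(1, 2) [-y clear] — {back_panel, dowel, runner, shelf, side_panel, top}
7. stretcher@(-1, -1) [-y clear] — {back_panel, dowel, runner, shelf, side_panel, stretcher, top}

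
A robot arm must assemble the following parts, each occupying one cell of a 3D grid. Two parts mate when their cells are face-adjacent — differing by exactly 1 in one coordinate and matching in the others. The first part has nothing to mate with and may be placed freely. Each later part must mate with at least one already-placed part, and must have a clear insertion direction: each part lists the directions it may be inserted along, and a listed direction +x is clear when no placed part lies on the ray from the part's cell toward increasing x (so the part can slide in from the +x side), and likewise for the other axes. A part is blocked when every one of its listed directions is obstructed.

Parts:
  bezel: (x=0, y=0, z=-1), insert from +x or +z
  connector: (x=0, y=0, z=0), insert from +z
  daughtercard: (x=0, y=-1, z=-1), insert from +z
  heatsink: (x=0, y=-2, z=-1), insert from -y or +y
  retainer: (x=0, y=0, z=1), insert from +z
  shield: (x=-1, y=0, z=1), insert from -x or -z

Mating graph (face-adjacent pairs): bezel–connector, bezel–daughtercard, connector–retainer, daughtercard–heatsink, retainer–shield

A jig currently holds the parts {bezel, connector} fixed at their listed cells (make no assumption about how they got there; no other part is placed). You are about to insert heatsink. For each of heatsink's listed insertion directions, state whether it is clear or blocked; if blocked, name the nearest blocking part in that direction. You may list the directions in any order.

-y: ray from heatsink(0, -2, -1) has no placed part ⇒ clear
+y: nearest on ray is bezel@(0, 0, -1) ⇒ blocked

+y: blocked by bezel; -y: clear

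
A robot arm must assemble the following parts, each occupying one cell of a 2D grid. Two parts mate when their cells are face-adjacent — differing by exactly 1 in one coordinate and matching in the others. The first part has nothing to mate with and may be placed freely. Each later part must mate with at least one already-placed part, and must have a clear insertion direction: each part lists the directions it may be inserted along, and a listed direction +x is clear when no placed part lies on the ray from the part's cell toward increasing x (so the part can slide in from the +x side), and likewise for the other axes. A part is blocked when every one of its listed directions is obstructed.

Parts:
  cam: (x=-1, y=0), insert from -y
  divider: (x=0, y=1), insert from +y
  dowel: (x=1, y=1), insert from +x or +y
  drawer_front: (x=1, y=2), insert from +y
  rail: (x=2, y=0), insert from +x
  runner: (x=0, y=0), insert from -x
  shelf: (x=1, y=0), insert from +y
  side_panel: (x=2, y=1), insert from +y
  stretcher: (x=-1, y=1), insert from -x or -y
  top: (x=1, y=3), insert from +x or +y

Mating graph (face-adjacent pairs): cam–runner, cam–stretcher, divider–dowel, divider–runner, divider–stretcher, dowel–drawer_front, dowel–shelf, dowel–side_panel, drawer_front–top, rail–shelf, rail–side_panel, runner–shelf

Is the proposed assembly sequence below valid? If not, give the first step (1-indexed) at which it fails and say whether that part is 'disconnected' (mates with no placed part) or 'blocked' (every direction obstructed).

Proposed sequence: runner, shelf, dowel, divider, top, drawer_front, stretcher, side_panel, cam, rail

Invalid at step 5 (disconnected)

1. runner@(0, 0) [-x clear] — {runner}
2. shelf@(1, 0) [+y clear] — {runner, shelf}
3. dowel@(1, 1) [+x clear] — {dowel, runner, shelf}
4. divider@(0, 1) [+y clear] — {divider, dowel, runner, shelf}
5. top@(1, 3) — no placed neighbour ⇒ disconnected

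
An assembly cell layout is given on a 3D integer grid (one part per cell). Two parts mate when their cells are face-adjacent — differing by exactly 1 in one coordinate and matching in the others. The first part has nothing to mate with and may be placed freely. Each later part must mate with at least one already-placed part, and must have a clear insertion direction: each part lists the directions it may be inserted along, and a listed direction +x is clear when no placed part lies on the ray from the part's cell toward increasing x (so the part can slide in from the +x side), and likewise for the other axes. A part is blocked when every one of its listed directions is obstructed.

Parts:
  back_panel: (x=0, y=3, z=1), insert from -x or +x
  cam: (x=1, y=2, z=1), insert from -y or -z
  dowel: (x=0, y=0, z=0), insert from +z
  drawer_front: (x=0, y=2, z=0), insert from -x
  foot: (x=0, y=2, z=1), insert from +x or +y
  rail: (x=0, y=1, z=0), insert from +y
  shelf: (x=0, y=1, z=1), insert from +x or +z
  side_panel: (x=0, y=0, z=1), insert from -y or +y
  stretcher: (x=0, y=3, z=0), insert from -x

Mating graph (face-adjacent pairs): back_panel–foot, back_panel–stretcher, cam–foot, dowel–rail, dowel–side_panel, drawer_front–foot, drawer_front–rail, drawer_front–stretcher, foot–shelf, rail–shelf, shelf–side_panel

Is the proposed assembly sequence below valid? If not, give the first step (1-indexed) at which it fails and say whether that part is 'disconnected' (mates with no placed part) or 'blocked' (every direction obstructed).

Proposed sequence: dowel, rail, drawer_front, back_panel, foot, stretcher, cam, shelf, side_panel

Invalid at step 4 (disconnected)

1. dowel@(0, 0, 0) [+z clear] — {dowel}
2. rail@(0, 1, 0) [+y clear] — {dowel, rail}
3. drawer_front@(0, 2, 0) [-x clear] — {dowel, drawer_front, rail}
4. back_panel@(0, 3, 1) — no placed neighbour ⇒ disconnected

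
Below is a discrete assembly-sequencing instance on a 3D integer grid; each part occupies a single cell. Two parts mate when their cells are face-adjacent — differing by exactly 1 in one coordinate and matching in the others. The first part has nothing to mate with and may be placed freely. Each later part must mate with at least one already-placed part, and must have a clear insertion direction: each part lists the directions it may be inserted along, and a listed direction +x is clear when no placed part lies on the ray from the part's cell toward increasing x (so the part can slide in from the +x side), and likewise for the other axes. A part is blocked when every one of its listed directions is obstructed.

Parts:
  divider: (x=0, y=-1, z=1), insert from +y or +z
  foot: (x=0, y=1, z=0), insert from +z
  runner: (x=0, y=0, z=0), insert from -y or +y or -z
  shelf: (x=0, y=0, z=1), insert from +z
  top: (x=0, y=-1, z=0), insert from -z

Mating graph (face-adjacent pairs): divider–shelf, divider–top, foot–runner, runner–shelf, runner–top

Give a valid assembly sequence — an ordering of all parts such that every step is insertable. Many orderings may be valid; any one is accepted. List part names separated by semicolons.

divider; shelf; runner; top; foot

1. divider@(0, -1, 1) [+y clear] — {divider}
2. shelf@(0, 0, 1) [+z clear] — {divider, shelf}
3. runner@(0, 0, 0) [-y clear] — {divider, runner, shelf}
4. top@(0, -1, 0) [-z clear] — {divider, runner, shelf, top}
5. foot@(0, 1, 0) [+z clear] — {divider, foot, runner, shelf, top}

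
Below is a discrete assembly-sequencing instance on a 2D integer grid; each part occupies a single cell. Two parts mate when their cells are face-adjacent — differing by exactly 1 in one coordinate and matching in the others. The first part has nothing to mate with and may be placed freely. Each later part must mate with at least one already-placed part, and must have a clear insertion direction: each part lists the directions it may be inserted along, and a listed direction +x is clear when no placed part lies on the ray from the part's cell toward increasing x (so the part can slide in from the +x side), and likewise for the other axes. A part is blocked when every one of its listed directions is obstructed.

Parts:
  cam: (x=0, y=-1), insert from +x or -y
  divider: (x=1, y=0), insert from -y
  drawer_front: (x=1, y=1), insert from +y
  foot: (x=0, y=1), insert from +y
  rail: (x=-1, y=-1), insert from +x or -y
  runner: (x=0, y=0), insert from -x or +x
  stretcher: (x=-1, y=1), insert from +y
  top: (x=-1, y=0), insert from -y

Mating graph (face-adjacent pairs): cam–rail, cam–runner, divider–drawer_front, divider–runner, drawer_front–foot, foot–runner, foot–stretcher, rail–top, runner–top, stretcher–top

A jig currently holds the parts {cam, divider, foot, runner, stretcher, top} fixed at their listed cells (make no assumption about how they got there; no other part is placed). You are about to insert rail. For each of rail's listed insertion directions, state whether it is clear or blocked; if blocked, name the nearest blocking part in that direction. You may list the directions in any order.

+x: nearest on ray is cam@(0, -1) ⇒ blocked
-y: ray from rail(-1, -1) has no placed part ⇒ clear

+x: blocked by cam; -y: clear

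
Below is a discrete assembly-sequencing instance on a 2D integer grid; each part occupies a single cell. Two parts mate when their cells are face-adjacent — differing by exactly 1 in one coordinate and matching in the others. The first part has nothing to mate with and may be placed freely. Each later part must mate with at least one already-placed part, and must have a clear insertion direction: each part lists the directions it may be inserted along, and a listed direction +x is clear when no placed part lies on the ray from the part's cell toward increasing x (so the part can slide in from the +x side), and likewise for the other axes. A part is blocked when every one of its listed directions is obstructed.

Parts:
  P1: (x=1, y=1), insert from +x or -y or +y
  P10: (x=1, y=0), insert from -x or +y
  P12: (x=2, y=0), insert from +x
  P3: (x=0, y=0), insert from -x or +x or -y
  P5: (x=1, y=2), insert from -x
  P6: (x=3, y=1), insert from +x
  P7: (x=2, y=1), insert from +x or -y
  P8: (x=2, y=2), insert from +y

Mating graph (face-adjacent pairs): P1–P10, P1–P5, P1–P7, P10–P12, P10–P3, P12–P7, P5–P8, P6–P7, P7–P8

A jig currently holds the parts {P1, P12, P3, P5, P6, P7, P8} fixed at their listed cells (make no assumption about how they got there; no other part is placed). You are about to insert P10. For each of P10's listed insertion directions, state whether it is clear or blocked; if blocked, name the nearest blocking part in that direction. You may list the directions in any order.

+y: blocked by P1; -x: blocked by P3

-x: nearest on ray is P3@(0, 0) ⇒ blocked
+y: nearest on ray is P1@(1, 1) ⇒ blocked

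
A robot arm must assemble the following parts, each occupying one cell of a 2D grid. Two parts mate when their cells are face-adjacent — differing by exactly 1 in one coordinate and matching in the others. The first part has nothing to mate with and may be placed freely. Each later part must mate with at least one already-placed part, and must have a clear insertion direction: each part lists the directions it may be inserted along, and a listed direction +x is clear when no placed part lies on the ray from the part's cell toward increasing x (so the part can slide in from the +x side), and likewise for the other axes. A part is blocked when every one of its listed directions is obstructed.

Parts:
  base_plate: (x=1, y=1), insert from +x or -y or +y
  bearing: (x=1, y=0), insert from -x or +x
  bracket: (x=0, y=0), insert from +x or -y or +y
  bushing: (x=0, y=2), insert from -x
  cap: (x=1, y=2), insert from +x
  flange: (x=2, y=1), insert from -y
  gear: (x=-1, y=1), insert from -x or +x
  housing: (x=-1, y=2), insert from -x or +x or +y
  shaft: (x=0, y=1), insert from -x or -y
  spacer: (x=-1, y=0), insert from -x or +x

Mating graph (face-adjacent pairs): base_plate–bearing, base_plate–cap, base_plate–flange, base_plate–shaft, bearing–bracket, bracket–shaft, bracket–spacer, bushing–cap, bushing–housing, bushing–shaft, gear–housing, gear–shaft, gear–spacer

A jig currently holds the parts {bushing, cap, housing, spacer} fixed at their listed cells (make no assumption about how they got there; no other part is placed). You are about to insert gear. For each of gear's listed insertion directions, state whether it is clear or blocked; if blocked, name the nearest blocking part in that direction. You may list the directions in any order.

+x: clear; -x: clear

-x: ray from gear(-1, 1) has no placed part ⇒ clear
+x: ray from gear(-1, 1) has no placed part ⇒ clear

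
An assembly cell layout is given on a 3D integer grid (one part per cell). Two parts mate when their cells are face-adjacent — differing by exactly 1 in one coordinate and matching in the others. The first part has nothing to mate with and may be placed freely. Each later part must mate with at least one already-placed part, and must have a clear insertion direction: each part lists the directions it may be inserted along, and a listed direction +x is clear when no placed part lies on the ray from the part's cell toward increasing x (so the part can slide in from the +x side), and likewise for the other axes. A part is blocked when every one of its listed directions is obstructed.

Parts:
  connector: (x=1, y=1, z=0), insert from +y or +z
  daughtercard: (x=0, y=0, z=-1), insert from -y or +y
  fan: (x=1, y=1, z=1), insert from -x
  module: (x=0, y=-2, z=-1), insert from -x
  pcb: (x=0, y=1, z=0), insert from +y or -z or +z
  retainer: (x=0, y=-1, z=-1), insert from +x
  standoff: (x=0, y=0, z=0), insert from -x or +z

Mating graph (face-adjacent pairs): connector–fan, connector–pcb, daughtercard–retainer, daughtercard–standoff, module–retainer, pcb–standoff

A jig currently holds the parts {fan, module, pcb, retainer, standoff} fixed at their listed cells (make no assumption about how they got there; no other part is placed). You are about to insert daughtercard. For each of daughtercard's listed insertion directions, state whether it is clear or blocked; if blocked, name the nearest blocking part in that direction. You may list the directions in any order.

-y: nearest on ray is retainer@(0, -1, -1) ⇒ blocked
+y: ray from daughtercard(0, 0, -1) has no placed part ⇒ clear

+y: clear; -y: blocked by retainer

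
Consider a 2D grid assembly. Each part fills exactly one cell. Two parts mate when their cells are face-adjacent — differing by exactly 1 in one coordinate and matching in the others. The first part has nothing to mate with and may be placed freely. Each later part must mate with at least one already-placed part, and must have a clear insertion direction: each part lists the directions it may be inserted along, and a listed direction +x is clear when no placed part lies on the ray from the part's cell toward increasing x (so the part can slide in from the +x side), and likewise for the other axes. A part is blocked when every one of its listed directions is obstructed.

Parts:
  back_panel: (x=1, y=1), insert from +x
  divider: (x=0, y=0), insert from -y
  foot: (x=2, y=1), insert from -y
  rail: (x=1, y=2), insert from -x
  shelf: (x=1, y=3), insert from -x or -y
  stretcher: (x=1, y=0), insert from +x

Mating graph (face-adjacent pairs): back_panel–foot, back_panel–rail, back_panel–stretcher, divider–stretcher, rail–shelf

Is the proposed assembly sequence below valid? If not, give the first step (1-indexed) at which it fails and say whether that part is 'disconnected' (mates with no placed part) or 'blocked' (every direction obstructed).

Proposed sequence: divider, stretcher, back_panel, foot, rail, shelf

Valid

1. divider@(0, 0) [-y clear] — {divider}
2. stretcher@(1, 0) [+x clear] — {divider, stretcher}
3. back_panel@(1, 1) [+x clear] — {back_panel, divider, stretcher}
4. foot@(2, 1) [-y clear] — {back_panel, divider, foot, stretcher}
5. rail@(1, 2) [-x clear] — {back_panel, divider, foot, rail, stretcher}
6. shelf@(1, 3) [-x clear] — {back_panel, divider, foot, rail, shelf, stretcher}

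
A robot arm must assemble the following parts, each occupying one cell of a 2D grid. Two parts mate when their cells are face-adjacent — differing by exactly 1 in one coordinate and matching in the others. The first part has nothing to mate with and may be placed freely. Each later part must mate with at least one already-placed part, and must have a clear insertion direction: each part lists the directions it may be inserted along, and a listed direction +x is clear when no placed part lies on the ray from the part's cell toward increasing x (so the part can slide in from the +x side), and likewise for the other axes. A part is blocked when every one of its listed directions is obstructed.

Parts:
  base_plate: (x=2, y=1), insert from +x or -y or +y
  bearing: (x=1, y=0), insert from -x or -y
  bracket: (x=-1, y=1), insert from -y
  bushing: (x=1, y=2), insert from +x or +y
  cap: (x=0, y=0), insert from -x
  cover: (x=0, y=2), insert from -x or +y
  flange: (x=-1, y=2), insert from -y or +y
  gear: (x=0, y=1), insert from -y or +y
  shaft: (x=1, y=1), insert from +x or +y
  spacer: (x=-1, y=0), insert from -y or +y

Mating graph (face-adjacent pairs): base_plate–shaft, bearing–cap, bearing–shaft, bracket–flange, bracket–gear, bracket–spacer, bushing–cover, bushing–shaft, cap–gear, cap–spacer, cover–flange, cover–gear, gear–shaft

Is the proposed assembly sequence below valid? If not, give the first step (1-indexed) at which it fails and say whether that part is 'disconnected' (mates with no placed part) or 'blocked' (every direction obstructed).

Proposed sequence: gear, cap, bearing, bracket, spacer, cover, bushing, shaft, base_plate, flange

1. gear@(0, 1) [-y clear] — {gear}
2. cap@(0, 0) [-x clear] — {cap, gear}
3. bearing@(1, 0) [-y clear] — {bearing, cap, gear}
4. bracket@(-1, 1) [-y clear] — {bearing, bracket, cap, gear}
5. spacer@(-1, 0) [-y clear] — {bearing, bracket, cap, gear, spacer}
6. cover@(0, 2) [-x clear] — {bearing, bracket, cap, cover, gear, spacer}
7. bushing@(1, 2) [+x clear] — {bearing, bracket, bushing, cap, cover, gear, spacer}
8. shaft@(1, 1) [+x clear] — {bearing, bracket, bushing, cap, cover, gear, shaft, spacer}
9. base_plate@(2, 1) [+x clear] — {base_plate, bearing, bracket, bushing, cap, cover, gear, shaft, spacer}
10. flange@(-1, 2) [+y clear] — {base_plate, bearing, bracket, bushing, cap, cover, flange, gear, shaft, spacer}

Valid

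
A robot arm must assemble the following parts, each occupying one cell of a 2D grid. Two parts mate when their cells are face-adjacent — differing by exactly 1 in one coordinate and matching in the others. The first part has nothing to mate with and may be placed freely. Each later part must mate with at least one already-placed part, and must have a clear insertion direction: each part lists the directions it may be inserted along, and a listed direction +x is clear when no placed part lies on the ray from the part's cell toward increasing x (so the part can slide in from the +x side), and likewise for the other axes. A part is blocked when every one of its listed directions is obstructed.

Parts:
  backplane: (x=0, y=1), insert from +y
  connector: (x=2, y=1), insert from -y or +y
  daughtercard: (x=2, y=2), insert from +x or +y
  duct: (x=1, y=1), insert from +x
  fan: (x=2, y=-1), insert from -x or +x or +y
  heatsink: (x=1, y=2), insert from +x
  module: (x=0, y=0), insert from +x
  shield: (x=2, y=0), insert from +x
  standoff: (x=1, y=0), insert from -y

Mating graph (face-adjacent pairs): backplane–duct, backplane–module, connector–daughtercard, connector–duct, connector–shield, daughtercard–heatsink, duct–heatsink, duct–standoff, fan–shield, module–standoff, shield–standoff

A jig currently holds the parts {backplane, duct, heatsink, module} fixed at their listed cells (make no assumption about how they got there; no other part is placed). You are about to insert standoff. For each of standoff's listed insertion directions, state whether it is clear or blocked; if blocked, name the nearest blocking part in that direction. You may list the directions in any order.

-y: clear

-y: ray from standoff(1, 0) has no placed part ⇒ clear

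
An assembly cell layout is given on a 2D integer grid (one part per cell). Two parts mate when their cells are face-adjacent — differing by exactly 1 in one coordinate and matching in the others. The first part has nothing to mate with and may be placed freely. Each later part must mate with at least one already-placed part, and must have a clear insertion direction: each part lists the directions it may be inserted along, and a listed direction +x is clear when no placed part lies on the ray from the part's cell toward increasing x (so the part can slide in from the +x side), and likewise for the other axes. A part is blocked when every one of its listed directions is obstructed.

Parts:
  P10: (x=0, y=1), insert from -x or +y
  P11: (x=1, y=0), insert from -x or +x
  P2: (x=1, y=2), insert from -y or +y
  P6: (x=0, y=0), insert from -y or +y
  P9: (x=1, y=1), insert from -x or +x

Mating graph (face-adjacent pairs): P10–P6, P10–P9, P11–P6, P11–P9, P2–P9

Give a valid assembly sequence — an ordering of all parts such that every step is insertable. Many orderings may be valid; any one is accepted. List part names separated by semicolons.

1. P10@(0, 1) [-x clear] — {P10}
2. P6@(0, 0) [-y clear] — {P10, P6}
3. P11@(1, 0) [+x clear] — {P10, P11, P6}
4. P9@(1, 1) [+x clear] — {P10, P11, P6, P9}
5. P2@(1, 2) [+y clear] — {P10, P11, P2, P6, P9}

P10; P6; P11; P9; P2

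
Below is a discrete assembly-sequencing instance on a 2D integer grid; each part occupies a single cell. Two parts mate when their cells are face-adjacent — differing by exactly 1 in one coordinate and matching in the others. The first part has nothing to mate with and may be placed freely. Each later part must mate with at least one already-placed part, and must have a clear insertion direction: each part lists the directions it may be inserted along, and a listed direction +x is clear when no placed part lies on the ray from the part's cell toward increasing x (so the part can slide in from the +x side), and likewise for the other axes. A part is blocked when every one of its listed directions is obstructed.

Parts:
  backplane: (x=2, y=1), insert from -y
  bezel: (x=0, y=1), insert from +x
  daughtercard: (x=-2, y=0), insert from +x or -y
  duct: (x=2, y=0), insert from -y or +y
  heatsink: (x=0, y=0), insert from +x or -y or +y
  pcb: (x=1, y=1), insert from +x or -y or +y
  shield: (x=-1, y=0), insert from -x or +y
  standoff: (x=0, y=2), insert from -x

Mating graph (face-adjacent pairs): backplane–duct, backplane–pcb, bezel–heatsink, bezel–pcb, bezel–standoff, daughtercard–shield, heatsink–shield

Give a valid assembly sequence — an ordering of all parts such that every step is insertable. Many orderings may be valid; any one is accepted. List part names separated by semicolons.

heatsink; bezel; pcb; standoff; backplane; duct; shield; daughtercard

1. heatsink@(0, 0) [+x clear] — {heatsink}
2. bezel@(0, 1) [+x clear] — {bezel, heatsink}
3. pcb@(1, 1) [+x clear] — {bezel, heatsink, pcb}
4. standoff@(0, 2) [-x clear] — {bezel, heatsink, pcb, standoff}
5. backplane@(2, 1) [-y clear] — {backplane, bezel, heatsink, pcb, standoff}
6. duct@(2, 0) [-y clear] — {backplane, bezel, duct, heatsink, pcb, standoff}
7. shield@(-1, 0) [-x clear] — {backplane, bezel, duct, heatsink, pcb, shield, standoff}
8. daughtercard@(-2, 0) [-y clear] — {backplane, bezel, daughtercard, duct, heatsink, pcb, shield, standoff}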